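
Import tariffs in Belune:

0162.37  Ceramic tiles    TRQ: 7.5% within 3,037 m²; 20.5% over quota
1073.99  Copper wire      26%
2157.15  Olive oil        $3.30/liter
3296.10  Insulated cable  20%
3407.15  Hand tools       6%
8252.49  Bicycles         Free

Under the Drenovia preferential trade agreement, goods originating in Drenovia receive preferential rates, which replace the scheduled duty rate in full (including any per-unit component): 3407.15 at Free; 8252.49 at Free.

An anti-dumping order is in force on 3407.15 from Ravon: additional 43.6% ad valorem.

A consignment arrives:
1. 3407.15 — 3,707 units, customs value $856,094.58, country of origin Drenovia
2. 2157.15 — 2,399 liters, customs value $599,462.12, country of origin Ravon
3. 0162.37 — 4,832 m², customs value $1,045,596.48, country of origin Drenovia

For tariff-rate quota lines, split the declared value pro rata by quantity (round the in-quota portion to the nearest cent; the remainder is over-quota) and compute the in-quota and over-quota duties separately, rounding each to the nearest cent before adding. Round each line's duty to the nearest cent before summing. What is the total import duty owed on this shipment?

Line 1 (3407.15, Drenovia, 3,707 units, $856,094.58):
Base rate for 3407.15 is 6%.
Origin Drenovia qualifies under the Belune–Drenovia agreement and 3407.15 is covered: preferential rate Free applies instead.
The additional-duty order on 3407.15 targets Ravon, not Drenovia; it does not apply.
Duty = $856,094.58 × 0% = $0.00.
Line 2 (2157.15, Ravon, 2,399 liters, $599,462.12):
Base rate for 2157.15 is $3.30/liter.
Duty = 2,399 × $3.30 = $7,916.70.
Line 3 (0162.37, Drenovia, 4,832 m², $1,045,596.48):
Code 0162.37 is under a tariff-rate quota (threshold 3,037 m²). In-quota: 3,037 m² at 7.5%; over-quota: 1,795 m² at 20.5%.
Pro-rata value split: in-quota = $1,045,596.48 × 3,037/4,832 = $657,176.43; over-quota = $1,045,596.48 − $657,176.43 = $388,420.05.
In-quota duty = $657,176.43 × 7.5% = $49,288.23. Over-quota duty = $388,420.05 × 20.5% = $79,626.11.
Line duty = $49,288.23 + $79,626.11 = $128,914.34.
Total = $0.00 + $7,916.70 + $128,914.34 = $136,831.04.

$136,831.04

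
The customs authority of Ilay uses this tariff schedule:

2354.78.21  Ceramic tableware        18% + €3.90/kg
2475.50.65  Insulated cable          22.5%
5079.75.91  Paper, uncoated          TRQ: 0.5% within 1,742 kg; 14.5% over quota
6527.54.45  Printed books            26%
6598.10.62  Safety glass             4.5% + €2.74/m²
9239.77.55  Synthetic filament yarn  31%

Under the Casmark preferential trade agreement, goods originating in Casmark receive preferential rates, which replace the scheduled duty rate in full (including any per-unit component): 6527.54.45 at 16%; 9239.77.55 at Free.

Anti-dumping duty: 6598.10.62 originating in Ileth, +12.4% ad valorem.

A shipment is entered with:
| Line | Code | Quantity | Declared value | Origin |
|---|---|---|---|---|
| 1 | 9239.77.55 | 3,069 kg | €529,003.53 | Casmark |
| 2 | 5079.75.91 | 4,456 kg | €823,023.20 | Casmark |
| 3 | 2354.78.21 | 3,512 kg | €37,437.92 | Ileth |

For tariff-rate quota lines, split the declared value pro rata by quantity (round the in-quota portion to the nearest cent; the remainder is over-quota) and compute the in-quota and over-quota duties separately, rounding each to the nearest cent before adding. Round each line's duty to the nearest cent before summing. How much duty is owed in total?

Line 1 (9239.77.55, Casmark, 3,069 kg, €529,003.53):
Base rate for 9239.77.55 is 31%.
Origin Casmark qualifies under the Ilay–Casmark agreement and 9239.77.55 is covered: preferential rate Free applies instead.
Duty = €529,003.53 × 0% = €0.00.
Line 2 (5079.75.91, Casmark, 4,456 kg, €823,023.20):
Code 5079.75.91 is under a tariff-rate quota (threshold 1,742 kg). In-quota: 1,742 kg at 0.5%; over-quota: 2,714 kg at 14.5%.
Pro-rata value split: in-quota = €823,023.20 × 1,742/4,456 = €321,747.40; over-quota = €823,023.20 − €321,747.40 = €501,275.80.
In-quota duty = €321,747.40 × 0.5% = €1,608.74. Over-quota duty = €501,275.80 × 14.5% = €72,684.99.
Line duty = €1,608.74 + €72,684.99 = €74,293.73.
Line 3 (2354.78.21, Ileth, 3,512 kg, €37,437.92):
Base rate for 2354.78.21 is 18% + €3.90/kg.
Duty = €37,437.92 × 18% + 3,512 × €3.90 = €20,435.63.
Total = €0.00 + €74,293.73 + €20,435.63 = €94,729.36.

€94,729.36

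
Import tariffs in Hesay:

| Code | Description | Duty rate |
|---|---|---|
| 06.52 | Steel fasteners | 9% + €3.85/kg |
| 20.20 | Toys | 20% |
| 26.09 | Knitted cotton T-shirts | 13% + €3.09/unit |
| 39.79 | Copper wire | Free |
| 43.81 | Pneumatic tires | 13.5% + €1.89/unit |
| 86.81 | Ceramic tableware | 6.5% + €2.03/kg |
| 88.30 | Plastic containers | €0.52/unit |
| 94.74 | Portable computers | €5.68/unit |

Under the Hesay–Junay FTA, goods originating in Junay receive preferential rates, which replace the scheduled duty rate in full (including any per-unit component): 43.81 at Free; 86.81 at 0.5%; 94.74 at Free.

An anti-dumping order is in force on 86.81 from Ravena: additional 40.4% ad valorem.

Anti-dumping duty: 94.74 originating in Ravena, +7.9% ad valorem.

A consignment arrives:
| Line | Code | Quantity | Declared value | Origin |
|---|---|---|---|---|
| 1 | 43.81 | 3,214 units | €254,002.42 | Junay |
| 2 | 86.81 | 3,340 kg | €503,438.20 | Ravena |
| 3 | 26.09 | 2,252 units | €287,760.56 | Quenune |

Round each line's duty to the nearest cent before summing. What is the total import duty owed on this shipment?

€287,260.27

Line 1 (43.81, Junay, 3,214 units, €254,002.42):
Base rate for 43.81 is 13.5% + €1.89/unit.
Origin Junay qualifies under the Hesay–Junay agreement and 43.81 is covered: preferential rate Free applies instead.
Duty = €254,002.42 × 0% = €0.00.
Line 2 (86.81, Ravena, 3,340 kg, €503,438.20):
Base rate for 86.81 is 6.5% + €2.03/kg.
86.81 has an FTA preferential rate, but origin Ravena is not Junay; base rate stands.
Additional duty on 86.81 from Ravena: +40.4%. Applied ad valorem rate: 6.5% + 40.4% = 46.9%.
Duty = €503,438.20 × 46.9% + 3,340 × €2.03 = €242,892.72.
Line 3 (26.09, Quenune, 2,252 units, €287,760.56):
Base rate for 26.09 is 13% + €3.09/unit.
Duty = €287,760.56 × 13% + 2,252 × €3.09 = €44,367.55.
Total = €0.00 + €242,892.72 + €44,367.55 = €287,260.27.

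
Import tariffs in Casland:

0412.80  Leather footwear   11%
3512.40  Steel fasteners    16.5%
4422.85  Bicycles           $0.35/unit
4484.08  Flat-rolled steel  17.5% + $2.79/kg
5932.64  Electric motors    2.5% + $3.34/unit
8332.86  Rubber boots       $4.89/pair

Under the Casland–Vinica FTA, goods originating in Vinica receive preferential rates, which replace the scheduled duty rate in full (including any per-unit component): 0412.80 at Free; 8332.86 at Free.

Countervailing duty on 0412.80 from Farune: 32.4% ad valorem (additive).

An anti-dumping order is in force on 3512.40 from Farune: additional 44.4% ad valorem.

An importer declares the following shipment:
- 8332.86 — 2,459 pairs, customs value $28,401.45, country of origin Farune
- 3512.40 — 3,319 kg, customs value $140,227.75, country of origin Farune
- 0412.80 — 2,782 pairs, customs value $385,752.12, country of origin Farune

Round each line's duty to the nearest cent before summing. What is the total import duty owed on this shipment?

Line 1 (8332.86, Farune, 2,459 pairs, $28,401.45):
Base rate for 8332.86 is $4.89/pair.
8332.86 has an FTA preferential rate, but origin Farune is not Vinica; base rate stands.
Duty = 2,459 × $4.89 = $12,024.51.
Line 2 (3512.40, Farune, 3,319 kg, $140,227.75):
Base rate for 3512.40 is 16.5%.
Additional duty on 3512.40 from Farune: +44.4%. Applied ad valorem rate: 16.5% + 44.4% = 60.9%.
Duty = $140,227.75 × 60.9% = $85,398.70.
Line 3 (0412.80, Farune, 2,782 pairs, $385,752.12):
Base rate for 0412.80 is 11%.
0412.80 has an FTA preferential rate, but origin Farune is not Vinica; base rate stands.
Additional duty on 0412.80 from Farune: +32.4%. Applied ad valorem rate: 11% + 32.4% = 43.4%.
Duty = $385,752.12 × 43.4% = $167,416.42.
Total = $12,024.51 + $85,398.70 + $167,416.42 = $264,839.63.

$264,839.63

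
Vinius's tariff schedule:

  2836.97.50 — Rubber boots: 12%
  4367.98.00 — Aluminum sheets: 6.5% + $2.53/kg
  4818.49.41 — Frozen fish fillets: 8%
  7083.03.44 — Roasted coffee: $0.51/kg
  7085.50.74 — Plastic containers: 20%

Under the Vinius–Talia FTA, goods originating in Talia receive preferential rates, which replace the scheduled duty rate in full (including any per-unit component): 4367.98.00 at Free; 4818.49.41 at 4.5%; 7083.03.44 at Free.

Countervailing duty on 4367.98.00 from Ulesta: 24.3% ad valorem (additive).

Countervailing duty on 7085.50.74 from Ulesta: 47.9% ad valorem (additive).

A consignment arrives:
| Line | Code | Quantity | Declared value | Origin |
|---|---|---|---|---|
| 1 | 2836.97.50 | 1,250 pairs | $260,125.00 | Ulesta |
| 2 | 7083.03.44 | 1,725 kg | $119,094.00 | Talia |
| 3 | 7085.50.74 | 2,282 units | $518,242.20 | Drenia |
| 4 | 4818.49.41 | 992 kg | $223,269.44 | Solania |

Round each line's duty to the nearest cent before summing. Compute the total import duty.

Line 1 (2836.97.50, Ulesta, 1,250 pairs, $260,125.00):
Base rate for 2836.97.50 is 12%.
Duty = $260,125.00 × 12% = $31,215.00.
Line 2 (7083.03.44, Talia, 1,725 kg, $119,094.00):
Base rate for 7083.03.44 is $0.51/kg.
Origin Talia qualifies under the Vinius–Talia agreement and 7083.03.44 is covered: preferential rate Free applies instead.
Duty = $119,094.00 × 0% = $0.00.
Line 3 (7085.50.74, Drenia, 2,282 units, $518,242.20):
Base rate for 7085.50.74 is 20%.
The additional-duty order on 7085.50.74 targets Ulesta, not Drenia; it does not apply.
Duty = $518,242.20 × 20% = $103,648.44.
Line 4 (4818.49.41, Solania, 992 kg, $223,269.44):
Base rate for 4818.49.41 is 8%.
4818.49.41 has an FTA preferential rate, but origin Solania is not Talia; base rate stands.
Duty = $223,269.44 × 8% = $17,861.56.
Total = $31,215.00 + $0.00 + $103,648.44 + $17,861.56 = $152,725.00.

$152,725.00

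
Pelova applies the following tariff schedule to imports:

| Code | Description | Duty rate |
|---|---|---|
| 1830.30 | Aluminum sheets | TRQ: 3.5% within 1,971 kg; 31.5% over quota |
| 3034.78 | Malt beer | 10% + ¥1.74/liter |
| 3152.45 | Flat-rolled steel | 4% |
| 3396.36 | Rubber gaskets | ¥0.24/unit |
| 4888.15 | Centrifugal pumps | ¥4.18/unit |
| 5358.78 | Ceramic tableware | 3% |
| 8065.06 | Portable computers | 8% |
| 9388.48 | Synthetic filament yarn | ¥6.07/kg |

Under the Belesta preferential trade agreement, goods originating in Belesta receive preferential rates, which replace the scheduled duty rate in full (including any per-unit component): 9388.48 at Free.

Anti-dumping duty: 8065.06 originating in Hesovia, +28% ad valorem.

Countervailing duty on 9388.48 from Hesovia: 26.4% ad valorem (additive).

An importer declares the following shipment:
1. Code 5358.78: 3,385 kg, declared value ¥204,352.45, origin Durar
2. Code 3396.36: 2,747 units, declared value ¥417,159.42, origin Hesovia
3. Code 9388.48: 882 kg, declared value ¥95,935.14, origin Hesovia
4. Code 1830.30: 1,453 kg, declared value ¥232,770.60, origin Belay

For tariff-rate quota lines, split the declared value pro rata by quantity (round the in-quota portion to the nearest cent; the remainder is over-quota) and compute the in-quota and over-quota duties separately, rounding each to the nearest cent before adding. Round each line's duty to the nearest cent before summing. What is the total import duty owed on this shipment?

Line 1 (5358.78, Durar, 3,385 kg, ¥204,352.45):
Base rate for 5358.78 is 3%.
Duty = ¥204,352.45 × 3% = ¥6,130.57.
Line 2 (3396.36, Hesovia, 2,747 units, ¥417,159.42):
Base rate for 3396.36 is ¥0.24/unit.
Duty = 2,747 × ¥0.24 = ¥659.28.
Line 3 (9388.48, Hesovia, 882 kg, ¥95,935.14):
Base rate for 9388.48 is ¥6.07/kg.
9388.48 has an FTA preferential rate, but origin Hesovia is not Belesta; base rate stands.
Additional duty on 9388.48 from Hesovia: +26.4% ad valorem. Applied ad valorem rate = 26.4%.
Duty = ¥95,935.14 × 26.4% + 882 × ¥6.07 = ¥30,680.62.
Line 4 (1830.30, Belay, 1,453 kg, ¥232,770.60):
Code 1830.30 is under a tariff-rate quota (threshold 1,971 kg). Quantity 1,453 kg is within the quota, so the in-quota rate 3.5% applies to the full value.
Duty = ¥232,770.60 × 3.5% = ¥8,146.97.
Total = ¥6,130.57 + ¥659.28 + ¥30,680.62 + ¥8,146.97 = ¥45,617.44.

¥45,617.44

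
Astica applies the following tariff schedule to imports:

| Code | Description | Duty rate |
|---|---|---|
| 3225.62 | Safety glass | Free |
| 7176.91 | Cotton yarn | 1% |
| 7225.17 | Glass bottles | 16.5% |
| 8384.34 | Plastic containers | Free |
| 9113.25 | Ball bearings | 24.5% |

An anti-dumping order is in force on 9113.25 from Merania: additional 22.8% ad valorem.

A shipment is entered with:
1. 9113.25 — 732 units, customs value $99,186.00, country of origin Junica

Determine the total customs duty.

$24,300.57

Line 1 (9113.25, Junica, 732 units, $99,186.00):
Base rate for 9113.25 is 24.5%.
The additional-duty order on 9113.25 targets Merania, not Junica; it does not apply.
Duty = $99,186.00 × 24.5% = $24,300.57.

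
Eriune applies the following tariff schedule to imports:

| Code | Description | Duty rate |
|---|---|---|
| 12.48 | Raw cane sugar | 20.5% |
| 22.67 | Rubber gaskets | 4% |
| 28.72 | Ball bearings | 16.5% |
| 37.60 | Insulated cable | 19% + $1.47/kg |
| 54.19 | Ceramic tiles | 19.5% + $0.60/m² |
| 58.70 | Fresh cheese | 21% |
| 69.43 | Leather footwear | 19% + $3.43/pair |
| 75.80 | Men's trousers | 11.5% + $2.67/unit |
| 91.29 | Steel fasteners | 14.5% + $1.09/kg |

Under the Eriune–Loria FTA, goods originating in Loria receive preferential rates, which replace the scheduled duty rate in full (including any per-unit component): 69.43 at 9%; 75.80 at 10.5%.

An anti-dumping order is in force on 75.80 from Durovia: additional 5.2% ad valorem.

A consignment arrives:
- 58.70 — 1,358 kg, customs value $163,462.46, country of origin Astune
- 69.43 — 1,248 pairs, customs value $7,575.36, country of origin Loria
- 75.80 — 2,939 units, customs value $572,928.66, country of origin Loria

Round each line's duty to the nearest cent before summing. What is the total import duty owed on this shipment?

$95,166.41

Line 1 (58.70, Astune, 1,358 kg, $163,462.46):
Base rate for 58.70 is 21%.
Duty = $163,462.46 × 21% = $34,327.12.
Line 2 (69.43, Loria, 1,248 pairs, $7,575.36):
Base rate for 69.43 is 19% + $3.43/pair.
Origin Loria qualifies under the Eriune–Loria agreement and 69.43 is covered: preferential rate 9% applies instead.
Duty = $7,575.36 × 9% = $681.78.
Line 3 (75.80, Loria, 2,939 units, $572,928.66):
Base rate for 75.80 is 11.5% + $2.67/unit.
Origin Loria qualifies under the Eriune–Loria agreement and 75.80 is covered: preferential rate 10.5% applies instead.
The additional-duty order on 75.80 targets Durovia, not Loria; it does not apply.
Duty = $572,928.66 × 10.5% = $60,157.51.
Total = $34,327.12 + $681.78 + $60,157.51 = $95,166.41.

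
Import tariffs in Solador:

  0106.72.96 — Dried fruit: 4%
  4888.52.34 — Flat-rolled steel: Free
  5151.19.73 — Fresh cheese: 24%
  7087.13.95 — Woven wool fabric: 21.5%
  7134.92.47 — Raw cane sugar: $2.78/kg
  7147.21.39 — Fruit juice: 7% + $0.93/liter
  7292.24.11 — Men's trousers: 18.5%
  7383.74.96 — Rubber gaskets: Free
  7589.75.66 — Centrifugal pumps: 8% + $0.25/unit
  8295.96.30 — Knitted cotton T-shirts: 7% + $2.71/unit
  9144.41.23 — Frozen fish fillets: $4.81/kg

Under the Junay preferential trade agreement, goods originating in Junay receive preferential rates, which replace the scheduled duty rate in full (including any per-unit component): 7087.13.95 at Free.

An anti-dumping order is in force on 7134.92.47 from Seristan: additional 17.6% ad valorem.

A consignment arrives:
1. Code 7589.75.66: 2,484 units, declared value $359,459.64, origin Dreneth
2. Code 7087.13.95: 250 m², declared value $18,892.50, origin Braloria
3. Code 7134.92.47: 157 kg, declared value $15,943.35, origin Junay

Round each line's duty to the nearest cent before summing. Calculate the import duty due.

$33,876.12

Line 1 (7589.75.66, Dreneth, 2,484 units, $359,459.64):
Base rate for 7589.75.66 is 8% + $0.25/unit.
Duty = $359,459.64 × 8% + 2,484 × $0.25 = $29,377.77.
Line 2 (7087.13.95, Braloria, 250 m², $18,892.50):
Base rate for 7087.13.95 is 21.5%.
7087.13.95 has an FTA preferential rate, but origin Braloria is not Junay; base rate stands.
Duty = $18,892.50 × 21.5% = $4,061.89.
Line 3 (7134.92.47, Junay, 157 kg, $15,943.35):
Base rate for 7134.92.47 is $2.78/kg.
Origin Junay is the FTA partner but 7134.92.47 is not on the preference list; base rate stands.
The additional-duty order on 7134.92.47 targets Seristan, not Junay; it does not apply.
Duty = 157 × $2.78 = $436.46.
Total = $29,377.77 + $4,061.89 + $436.46 = $33,876.12.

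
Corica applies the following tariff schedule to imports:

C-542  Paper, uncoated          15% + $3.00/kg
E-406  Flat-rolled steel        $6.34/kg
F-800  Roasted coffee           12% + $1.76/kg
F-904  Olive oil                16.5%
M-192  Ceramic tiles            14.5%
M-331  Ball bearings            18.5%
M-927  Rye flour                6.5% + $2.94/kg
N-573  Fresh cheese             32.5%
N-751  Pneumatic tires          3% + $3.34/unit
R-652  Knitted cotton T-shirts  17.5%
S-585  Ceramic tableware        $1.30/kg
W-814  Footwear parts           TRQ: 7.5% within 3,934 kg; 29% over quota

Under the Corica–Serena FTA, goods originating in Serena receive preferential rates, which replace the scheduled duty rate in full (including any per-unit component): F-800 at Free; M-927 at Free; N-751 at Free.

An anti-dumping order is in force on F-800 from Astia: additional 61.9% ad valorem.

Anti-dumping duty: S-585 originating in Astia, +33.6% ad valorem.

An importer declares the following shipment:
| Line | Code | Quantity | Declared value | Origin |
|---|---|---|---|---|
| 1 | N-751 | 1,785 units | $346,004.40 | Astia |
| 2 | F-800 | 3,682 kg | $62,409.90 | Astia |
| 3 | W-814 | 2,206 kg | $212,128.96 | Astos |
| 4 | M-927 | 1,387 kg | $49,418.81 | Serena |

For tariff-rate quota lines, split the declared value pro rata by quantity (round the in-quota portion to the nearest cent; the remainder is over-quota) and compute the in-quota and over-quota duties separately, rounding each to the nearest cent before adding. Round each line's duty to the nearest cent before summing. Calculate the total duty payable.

$84,852.94

Line 1 (N-751, Astia, 1,785 units, $346,004.40):
Base rate for N-751 is 3% + $3.34/unit.
N-751 has an FTA preferential rate, but origin Astia is not Serena; base rate stands.
Duty = $346,004.40 × 3% + 1,785 × $3.34 = $16,342.03.
Line 2 (F-800, Astia, 3,682 kg, $62,409.90):
Base rate for F-800 is 12% + $1.76/kg.
F-800 has an FTA preferential rate, but origin Astia is not Serena; base rate stands.
Additional duty on F-800 from Astia: +61.9%. Applied ad valorem rate: 12% + 61.9% = 73.9%.
Duty = $62,409.90 × 73.9% + 3,682 × $1.76 = $52,601.24.
Line 3 (W-814, Astos, 2,206 kg, $212,128.96):
Code W-814 is under a tariff-rate quota (threshold 3,934 kg). Quantity 2,206 kg is within the quota, so the in-quota rate 7.5% applies to the full value.
Duty = $212,128.96 × 7.5% = $15,909.67.
Line 4 (M-927, Serena, 1,387 kg, $49,418.81):
Base rate for M-927 is 6.5% + $2.94/kg.
Origin Serena qualifies under the Corica–Serena agreement and M-927 is covered: preferential rate Free applies instead.
Duty = $49,418.81 × 0% = $0.00.
Total = $16,342.03 + $52,601.24 + $15,909.67 + $0.00 = $84,852.94.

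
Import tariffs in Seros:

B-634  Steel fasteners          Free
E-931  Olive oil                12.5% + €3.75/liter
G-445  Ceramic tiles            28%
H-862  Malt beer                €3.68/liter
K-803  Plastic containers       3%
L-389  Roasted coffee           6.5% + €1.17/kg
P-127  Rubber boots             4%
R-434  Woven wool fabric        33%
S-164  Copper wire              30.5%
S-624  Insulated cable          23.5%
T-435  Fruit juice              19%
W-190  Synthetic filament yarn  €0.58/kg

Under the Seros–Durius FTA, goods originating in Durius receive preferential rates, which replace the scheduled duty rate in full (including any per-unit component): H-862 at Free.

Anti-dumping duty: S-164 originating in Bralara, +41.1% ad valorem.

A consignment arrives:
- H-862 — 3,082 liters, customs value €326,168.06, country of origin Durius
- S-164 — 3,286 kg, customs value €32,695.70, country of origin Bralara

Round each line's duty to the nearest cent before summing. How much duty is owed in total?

€23,410.12

Line 1 (H-862, Durius, 3,082 liters, €326,168.06):
Base rate for H-862 is €3.68/liter.
Origin Durius qualifies under the Seros–Durius agreement and H-862 is covered: preferential rate Free applies instead.
Duty = €326,168.06 × 0% = €0.00.
Line 2 (S-164, Bralara, 3,286 kg, €32,695.70):
Base rate for S-164 is 30.5%.
Additional duty on S-164 from Bralara: +41.1%. Applied ad valorem rate: 30.5% + 41.1% = 71.6%.
Duty = €32,695.70 × 71.6% = €23,410.12.
Total = €0.00 + €23,410.12 = €23,410.12.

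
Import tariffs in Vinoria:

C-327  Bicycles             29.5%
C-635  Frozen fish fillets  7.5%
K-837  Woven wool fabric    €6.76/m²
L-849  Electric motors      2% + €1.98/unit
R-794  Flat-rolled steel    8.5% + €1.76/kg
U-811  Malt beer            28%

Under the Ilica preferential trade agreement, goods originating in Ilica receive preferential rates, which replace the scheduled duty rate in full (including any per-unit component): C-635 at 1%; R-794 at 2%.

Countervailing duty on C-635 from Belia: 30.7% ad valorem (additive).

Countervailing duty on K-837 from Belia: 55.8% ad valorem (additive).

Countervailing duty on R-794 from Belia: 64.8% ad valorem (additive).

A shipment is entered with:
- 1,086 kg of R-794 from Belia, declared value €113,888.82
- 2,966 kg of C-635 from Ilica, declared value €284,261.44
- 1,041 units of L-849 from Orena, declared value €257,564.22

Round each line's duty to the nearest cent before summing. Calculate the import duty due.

€95,446.94

Line 1 (R-794, Belia, 1,086 kg, €113,888.82):
Base rate for R-794 is 8.5% + €1.76/kg.
R-794 has an FTA preferential rate, but origin Belia is not Ilica; base rate stands.
Additional duty on R-794 from Belia: +64.8%. Applied ad valorem rate: 8.5% + 64.8% = 73.3%.
Duty = €113,888.82 × 73.3% + 1,086 × €1.76 = €85,391.87.
Line 2 (C-635, Ilica, 2,966 kg, €284,261.44):
Base rate for C-635 is 7.5%.
Origin Ilica qualifies under the Vinoria–Ilica agreement and C-635 is covered: preferential rate 1% applies instead.
The additional-duty order on C-635 targets Belia, not Ilica; it does not apply.
Duty = €284,261.44 × 1% = €2,842.61.
Line 3 (L-849, Orena, 1,041 units, €257,564.22):
Base rate for L-849 is 2% + €1.98/unit.
Duty = €257,564.22 × 2% + 1,041 × €1.98 = €7,212.46.
Total = €85,391.87 + €2,842.61 + €7,212.46 = €95,446.94.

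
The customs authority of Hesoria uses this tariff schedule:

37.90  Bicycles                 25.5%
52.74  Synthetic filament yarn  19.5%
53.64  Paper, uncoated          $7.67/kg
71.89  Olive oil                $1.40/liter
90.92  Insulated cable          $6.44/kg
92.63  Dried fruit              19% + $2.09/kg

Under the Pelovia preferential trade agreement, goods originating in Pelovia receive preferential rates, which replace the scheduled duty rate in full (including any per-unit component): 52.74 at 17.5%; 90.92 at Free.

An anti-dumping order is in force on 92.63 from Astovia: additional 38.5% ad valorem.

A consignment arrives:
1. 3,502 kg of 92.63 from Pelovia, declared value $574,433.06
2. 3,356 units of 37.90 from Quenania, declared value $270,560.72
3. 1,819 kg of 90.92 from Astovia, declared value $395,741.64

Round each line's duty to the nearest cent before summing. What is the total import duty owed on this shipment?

$197,168.80

Line 1 (92.63, Pelovia, 3,502 kg, $574,433.06):
Base rate for 92.63 is 19% + $2.09/kg.
Origin Pelovia is the FTA partner but 92.63 is not on the preference list; base rate stands.
The additional-duty order on 92.63 targets Astovia, not Pelovia; it does not apply.
Duty = $574,433.06 × 19% + 3,502 × $2.09 = $116,461.46.
Line 2 (37.90, Quenania, 3,356 units, $270,560.72):
Base rate for 37.90 is 25.5%.
Duty = $270,560.72 × 25.5% = $68,992.98.
Line 3 (90.92, Astovia, 1,819 kg, $395,741.64):
Base rate for 90.92 is $6.44/kg.
90.92 has an FTA preferential rate, but origin Astovia is not Pelovia; base rate stands.
Duty = 1,819 × $6.44 = $11,714.36.
Total = $116,461.46 + $68,992.98 + $11,714.36 = $197,168.80.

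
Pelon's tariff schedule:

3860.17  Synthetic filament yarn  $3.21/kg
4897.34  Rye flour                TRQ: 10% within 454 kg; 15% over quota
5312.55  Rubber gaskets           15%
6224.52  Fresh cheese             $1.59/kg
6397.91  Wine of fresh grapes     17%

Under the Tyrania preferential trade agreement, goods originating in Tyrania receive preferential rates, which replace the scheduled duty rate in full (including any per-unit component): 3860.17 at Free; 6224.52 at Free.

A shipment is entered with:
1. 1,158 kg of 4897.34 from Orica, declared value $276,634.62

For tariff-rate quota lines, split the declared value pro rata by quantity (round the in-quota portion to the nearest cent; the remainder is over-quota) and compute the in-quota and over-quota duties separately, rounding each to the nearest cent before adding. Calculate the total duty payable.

Line 1 (4897.34, Orica, 1,158 kg, $276,634.62):
Code 4897.34 is under a tariff-rate quota (threshold 454 kg). In-quota: 454 kg at 10%; over-quota: 704 kg at 15%.
Pro-rata value split: in-quota = $276,634.62 × 454/1,158 = $108,456.06; over-quota = $276,634.62 − $108,456.06 = $168,178.56.
In-quota duty = $108,456.06 × 10% = $10,845.61. Over-quota duty = $168,178.56 × 15% = $25,226.78.
Line duty = $10,845.61 + $25,226.78 = $36,072.39.

$36,072.39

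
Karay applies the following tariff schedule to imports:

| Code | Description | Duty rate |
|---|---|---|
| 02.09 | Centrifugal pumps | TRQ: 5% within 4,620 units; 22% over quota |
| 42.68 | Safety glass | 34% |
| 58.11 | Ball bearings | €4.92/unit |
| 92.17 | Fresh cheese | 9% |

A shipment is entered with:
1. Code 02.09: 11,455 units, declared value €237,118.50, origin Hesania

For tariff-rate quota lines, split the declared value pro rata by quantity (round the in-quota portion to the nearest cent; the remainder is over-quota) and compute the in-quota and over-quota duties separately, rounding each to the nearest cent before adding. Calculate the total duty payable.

Line 1 (02.09, Hesania, 11,455 units, €237,118.50):
Code 02.09 is under a tariff-rate quota (threshold 4,620 units). In-quota: 4,620 units at 5%; over-quota: 6,835 units at 22%.
Pro-rata value split: in-quota = €237,118.50 × 4,620/11,455 = €95,634.00; over-quota = €237,118.50 − €95,634.00 = €141,484.50.
In-quota duty = €95,634.00 × 5% = €4,781.70. Over-quota duty = €141,484.50 × 22% = €31,126.59.
Line duty = €4,781.70 + €31,126.59 = €35,908.29.

€35,908.29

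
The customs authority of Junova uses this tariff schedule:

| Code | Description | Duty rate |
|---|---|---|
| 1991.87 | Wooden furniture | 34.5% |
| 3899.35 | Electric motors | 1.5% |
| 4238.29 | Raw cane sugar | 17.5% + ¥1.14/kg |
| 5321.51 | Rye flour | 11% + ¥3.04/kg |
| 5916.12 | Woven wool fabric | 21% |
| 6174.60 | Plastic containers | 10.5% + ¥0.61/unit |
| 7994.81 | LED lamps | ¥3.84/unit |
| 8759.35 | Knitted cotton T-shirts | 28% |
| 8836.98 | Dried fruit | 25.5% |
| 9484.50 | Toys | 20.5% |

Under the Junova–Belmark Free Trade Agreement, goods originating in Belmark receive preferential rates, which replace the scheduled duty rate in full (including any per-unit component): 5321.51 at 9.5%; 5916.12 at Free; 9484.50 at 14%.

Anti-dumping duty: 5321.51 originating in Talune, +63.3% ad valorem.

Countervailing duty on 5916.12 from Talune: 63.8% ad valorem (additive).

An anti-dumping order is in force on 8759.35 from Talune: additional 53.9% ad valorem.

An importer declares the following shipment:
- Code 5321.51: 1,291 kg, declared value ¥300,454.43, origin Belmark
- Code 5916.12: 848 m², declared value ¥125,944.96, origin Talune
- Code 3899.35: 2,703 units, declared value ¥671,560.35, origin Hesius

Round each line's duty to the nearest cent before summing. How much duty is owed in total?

Line 1 (5321.51, Belmark, 1,291 kg, ¥300,454.43):
Base rate for 5321.51 is 11% + ¥3.04/kg.
Origin Belmark qualifies under the Junova–Belmark agreement and 5321.51 is covered: preferential rate 9.5% applies instead.
The additional-duty order on 5321.51 targets Talune, not Belmark; it does not apply.
Duty = ¥300,454.43 × 9.5% = ¥28,543.17.
Line 2 (5916.12, Talune, 848 m², ¥125,944.96):
Base rate for 5916.12 is 21%.
5916.12 has an FTA preferential rate, but origin Talune is not Belmark; base rate stands.
Additional duty on 5916.12 from Talune: +63.8%. Applied ad valorem rate: 21% + 63.8% = 84.8%.
Duty = ¥125,944.96 × 84.8% = ¥106,801.33.
Line 3 (3899.35, Hesius, 2,703 units, ¥671,560.35):
Base rate for 3899.35 is 1.5%.
Duty = ¥671,560.35 × 1.5% = ¥10,073.41.
Total = ¥28,543.17 + ¥106,801.33 + ¥10,073.41 = ¥145,417.91.

¥145,417.91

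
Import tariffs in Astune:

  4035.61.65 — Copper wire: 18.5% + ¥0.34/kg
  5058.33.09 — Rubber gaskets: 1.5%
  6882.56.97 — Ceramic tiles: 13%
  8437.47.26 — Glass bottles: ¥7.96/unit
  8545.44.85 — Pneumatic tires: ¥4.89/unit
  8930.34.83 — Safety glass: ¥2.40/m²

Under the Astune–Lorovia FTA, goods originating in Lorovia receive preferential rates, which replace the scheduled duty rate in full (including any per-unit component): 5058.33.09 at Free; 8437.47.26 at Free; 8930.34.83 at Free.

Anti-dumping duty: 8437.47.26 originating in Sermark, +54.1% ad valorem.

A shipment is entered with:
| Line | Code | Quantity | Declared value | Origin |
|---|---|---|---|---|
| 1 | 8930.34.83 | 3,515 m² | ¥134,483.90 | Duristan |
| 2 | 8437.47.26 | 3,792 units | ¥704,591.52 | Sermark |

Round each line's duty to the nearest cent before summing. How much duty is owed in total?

¥419,804.33

Line 1 (8930.34.83, Duristan, 3,515 m², ¥134,483.90):
Base rate for 8930.34.83 is ¥2.40/m².
8930.34.83 has an FTA preferential rate, but origin Duristan is not Lorovia; base rate stands.
Duty = 3,515 × ¥2.40 = ¥8,436.00.
Line 2 (8437.47.26, Sermark, 3,792 units, ¥704,591.52):
Base rate for 8437.47.26 is ¥7.96/unit.
8437.47.26 has an FTA preferential rate, but origin Sermark is not Lorovia; base rate stands.
Additional duty on 8437.47.26 from Sermark: +54.1% ad valorem. Applied ad valorem rate = 54.1%.
Duty = ¥704,591.52 × 54.1% + 3,792 × ¥7.96 = ¥411,368.33.
Total = ¥8,436.00 + ¥411,368.33 = ¥419,804.33.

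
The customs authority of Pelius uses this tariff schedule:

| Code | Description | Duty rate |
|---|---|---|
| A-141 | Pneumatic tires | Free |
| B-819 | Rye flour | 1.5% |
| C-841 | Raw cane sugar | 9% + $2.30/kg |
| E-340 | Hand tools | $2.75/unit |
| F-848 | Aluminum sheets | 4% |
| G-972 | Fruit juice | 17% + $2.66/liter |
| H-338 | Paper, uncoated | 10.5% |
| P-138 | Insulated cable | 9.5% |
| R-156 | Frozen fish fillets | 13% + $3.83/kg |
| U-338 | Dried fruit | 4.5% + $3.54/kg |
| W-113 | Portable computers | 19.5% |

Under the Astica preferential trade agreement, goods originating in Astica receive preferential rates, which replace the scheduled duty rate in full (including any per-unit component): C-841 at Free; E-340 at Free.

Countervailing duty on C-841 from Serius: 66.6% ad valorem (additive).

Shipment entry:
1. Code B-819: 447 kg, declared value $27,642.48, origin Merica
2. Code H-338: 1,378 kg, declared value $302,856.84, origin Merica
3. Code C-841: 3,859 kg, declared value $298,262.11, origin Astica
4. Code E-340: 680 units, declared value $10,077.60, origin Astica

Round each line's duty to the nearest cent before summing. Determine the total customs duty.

Line 1 (B-819, Merica, 447 kg, $27,642.48):
Base rate for B-819 is 1.5%.
Duty = $27,642.48 × 1.5% = $414.64.
Line 2 (H-338, Merica, 1,378 kg, $302,856.84):
Base rate for H-338 is 10.5%.
Duty = $302,856.84 × 10.5% = $31,799.97.
Line 3 (C-841, Astica, 3,859 kg, $298,262.11):
Base rate for C-841 is 9% + $2.30/kg.
Origin Astica qualifies under the Pelius–Astica agreement and C-841 is covered: preferential rate Free applies instead.
The additional-duty order on C-841 targets Serius, not Astica; it does not apply.
Duty = $298,262.11 × 0% = $0.00.
Line 4 (E-340, Astica, 680 units, $10,077.60):
Base rate for E-340 is $2.75/unit.
Origin Astica qualifies under the Pelius–Astica agreement and E-340 is covered: preferential rate Free applies instead.
Duty = $10,077.60 × 0% = $0.00.
Total = $414.64 + $31,799.97 + $0.00 + $0.00 = $32,214.61.

$32,214.61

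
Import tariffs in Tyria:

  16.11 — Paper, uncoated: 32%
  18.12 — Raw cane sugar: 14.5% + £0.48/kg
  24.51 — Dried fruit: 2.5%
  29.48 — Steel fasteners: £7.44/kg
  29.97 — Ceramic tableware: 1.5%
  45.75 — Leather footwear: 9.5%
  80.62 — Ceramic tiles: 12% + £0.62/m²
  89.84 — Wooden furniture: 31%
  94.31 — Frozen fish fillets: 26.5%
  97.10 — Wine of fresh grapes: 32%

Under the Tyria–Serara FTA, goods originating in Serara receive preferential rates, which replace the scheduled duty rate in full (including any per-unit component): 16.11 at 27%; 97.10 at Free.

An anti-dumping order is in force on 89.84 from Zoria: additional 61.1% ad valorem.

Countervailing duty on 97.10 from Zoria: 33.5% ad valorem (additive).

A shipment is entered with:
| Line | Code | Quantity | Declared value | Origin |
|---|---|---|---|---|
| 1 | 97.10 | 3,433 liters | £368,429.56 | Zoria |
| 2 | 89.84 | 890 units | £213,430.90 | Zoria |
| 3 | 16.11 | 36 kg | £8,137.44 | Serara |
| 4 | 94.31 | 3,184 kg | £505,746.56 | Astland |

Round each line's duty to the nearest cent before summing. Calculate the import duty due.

£574,111.17

Line 1 (97.10, Zoria, 3,433 liters, £368,429.56):
Base rate for 97.10 is 32%.
97.10 has an FTA preferential rate, but origin Zoria is not Serara; base rate stands.
Additional duty on 97.10 from Zoria: +33.5%. Applied ad valorem rate: 32% + 33.5% = 65.5%.
Duty = £368,429.56 × 65.5% = £241,321.36.
Line 2 (89.84, Zoria, 890 units, £213,430.90):
Base rate for 89.84 is 31%.
Additional duty on 89.84 from Zoria: +61.1%. Applied ad valorem rate: 31% + 61.1% = 92.1%.
Duty = £213,430.90 × 92.1% = £196,569.86.
Line 3 (16.11, Serara, 36 kg, £8,137.44):
Base rate for 16.11 is 32%.
Origin Serara qualifies under the Tyria–Serara agreement and 16.11 is covered: preferential rate 27% applies instead.
Duty = £8,137.44 × 27% = £2,197.11.
Line 4 (94.31, Astland, 3,184 kg, £505,746.56):
Base rate for 94.31 is 26.5%.
Duty = £505,746.56 × 26.5% = £134,022.84.
Total = £241,321.36 + £196,569.86 + £2,197.11 + £134,022.84 = £574,111.17.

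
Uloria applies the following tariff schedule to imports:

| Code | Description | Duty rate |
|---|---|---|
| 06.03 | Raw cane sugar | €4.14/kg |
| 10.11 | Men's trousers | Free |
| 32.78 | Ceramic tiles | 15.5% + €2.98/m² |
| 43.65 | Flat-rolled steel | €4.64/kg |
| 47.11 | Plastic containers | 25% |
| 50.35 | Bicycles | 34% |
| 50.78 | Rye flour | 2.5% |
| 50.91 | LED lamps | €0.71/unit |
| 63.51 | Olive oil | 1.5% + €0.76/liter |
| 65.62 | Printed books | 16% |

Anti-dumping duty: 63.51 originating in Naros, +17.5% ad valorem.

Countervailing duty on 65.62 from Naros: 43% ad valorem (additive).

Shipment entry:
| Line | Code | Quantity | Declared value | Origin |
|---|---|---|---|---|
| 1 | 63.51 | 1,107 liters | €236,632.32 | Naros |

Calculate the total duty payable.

Line 1 (63.51, Naros, 1,107 liters, €236,632.32):
Base rate for 63.51 is 1.5% + €0.76/liter.
Additional duty on 63.51 from Naros: +17.5%. Applied ad valorem rate: 1.5% + 17.5% = 19%.
Duty = €236,632.32 × 19% + 1,107 × €0.76 = €45,801.46.

€45,801.46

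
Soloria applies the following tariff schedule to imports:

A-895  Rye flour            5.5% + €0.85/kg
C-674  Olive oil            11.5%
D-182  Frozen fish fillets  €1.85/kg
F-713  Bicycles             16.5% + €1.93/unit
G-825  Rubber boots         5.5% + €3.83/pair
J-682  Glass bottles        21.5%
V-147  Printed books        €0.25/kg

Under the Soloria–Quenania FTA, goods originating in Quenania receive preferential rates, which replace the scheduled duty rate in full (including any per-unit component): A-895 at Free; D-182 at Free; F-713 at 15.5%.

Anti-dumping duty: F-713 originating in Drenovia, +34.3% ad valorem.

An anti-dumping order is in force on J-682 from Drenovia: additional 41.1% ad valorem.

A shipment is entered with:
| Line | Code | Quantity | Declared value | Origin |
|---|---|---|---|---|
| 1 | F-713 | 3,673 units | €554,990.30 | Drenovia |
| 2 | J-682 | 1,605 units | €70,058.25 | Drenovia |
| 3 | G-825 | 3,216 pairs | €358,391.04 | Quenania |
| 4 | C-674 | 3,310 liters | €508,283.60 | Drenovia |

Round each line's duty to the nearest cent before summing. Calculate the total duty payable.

€423,361.82

Line 1 (F-713, Drenovia, 3,673 units, €554,990.30):
Base rate for F-713 is 16.5% + €1.93/unit.
F-713 has an FTA preferential rate, but origin Drenovia is not Quenania; base rate stands.
Additional duty on F-713 from Drenovia: +34.3%. Applied ad valorem rate: 16.5% + 34.3% = 50.8%.
Duty = €554,990.30 × 50.8% + 3,673 × €1.93 = €289,023.96.
Line 2 (J-682, Drenovia, 1,605 units, €70,058.25):
Base rate for J-682 is 21.5%.
Additional duty on J-682 from Drenovia: +41.1%. Applied ad valorem rate: 21.5% + 41.1% = 62.6%.
Duty = €70,058.25 × 62.6% = €43,856.46.
Line 3 (G-825, Quenania, 3,216 pairs, €358,391.04):
Base rate for G-825 is 5.5% + €3.83/pair.
Origin Quenania is the FTA partner but G-825 is not on the preference list; base rate stands.
Duty = €358,391.04 × 5.5% + 3,216 × €3.83 = €32,028.79.
Line 4 (C-674, Drenovia, 3,310 liters, €508,283.60):
Base rate for C-674 is 11.5%.
Duty = €508,283.60 × 11.5% = €58,452.61.
Total = €289,023.96 + €43,856.46 + €32,028.79 + €58,452.61 = €423,361.82.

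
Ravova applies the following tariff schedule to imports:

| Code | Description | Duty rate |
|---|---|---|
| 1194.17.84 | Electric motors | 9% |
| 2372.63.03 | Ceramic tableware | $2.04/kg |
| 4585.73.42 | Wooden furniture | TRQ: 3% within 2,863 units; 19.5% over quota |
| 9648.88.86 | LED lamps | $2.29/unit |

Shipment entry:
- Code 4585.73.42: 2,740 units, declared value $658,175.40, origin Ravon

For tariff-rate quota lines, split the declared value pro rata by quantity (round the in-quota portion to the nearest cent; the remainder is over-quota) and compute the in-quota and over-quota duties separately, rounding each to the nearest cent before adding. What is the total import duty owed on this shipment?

Line 1 (4585.73.42, Ravon, 2,740 units, $658,175.40):
Code 4585.73.42 is under a tariff-rate quota (threshold 2,863 units). Quantity 2,740 units is within the quota, so the in-quota rate 3% applies to the full value.
Duty = $658,175.40 × 3% = $19,745.26.

$19,745.26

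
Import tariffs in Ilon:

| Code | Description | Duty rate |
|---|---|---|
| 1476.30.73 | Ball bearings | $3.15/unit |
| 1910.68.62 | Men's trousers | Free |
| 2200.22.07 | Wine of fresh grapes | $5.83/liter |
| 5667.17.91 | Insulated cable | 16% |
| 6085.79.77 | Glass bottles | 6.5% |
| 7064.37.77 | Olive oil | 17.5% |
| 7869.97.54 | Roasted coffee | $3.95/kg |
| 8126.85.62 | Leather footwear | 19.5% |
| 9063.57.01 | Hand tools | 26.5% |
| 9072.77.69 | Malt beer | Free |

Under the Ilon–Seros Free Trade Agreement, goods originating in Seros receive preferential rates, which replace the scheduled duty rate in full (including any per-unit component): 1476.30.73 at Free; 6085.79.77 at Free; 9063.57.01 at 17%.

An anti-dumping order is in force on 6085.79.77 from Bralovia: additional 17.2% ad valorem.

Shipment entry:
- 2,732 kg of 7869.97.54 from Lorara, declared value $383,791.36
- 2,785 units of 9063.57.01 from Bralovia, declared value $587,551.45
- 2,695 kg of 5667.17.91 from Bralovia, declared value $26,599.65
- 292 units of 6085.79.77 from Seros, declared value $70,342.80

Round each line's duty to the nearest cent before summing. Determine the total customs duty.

Line 1 (7869.97.54, Lorara, 2,732 kg, $383,791.36):
Base rate for 7869.97.54 is $3.95/kg.
Duty = 2,732 × $3.95 = $10,791.40.
Line 2 (9063.57.01, Bralovia, 2,785 units, $587,551.45):
Base rate for 9063.57.01 is 26.5%.
9063.57.01 has an FTA preferential rate, but origin Bralovia is not Seros; base rate stands.
Duty = $587,551.45 × 26.5% = $155,701.13.
Line 3 (5667.17.91, Bralovia, 2,695 kg, $26,599.65):
Base rate for 5667.17.91 is 16%.
Duty = $26,599.65 × 16% = $4,255.94.
Line 4 (6085.79.77, Seros, 292 units, $70,342.80):
Base rate for 6085.79.77 is 6.5%.
Origin Seros qualifies under the Ilon–Seros agreement and 6085.79.77 is covered: preferential rate Free applies instead.
The additional-duty order on 6085.79.77 targets Bralovia, not Seros; it does not apply.
Duty = $70,342.80 × 0% = $0.00.
Total = $10,791.40 + $155,701.13 + $4,255.94 + $0.00 = $170,748.47.

$170,748.47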